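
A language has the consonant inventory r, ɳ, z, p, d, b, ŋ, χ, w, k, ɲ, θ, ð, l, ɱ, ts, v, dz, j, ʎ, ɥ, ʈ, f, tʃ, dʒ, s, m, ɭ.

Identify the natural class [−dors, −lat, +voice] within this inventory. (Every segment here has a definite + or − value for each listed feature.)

First, the [−dorsal] segments are /r, ɳ, z, p, d, b, θ, ð, l, ɱ, ts, v, dz, ʈ, f, tʃ, dʒ, s, m, ɭ/.
Intersecting with [−lateral] gives /r, ɳ, z, p, d, b, θ, ð, ɱ, ts, v, dz, ʈ, f, tʃ, dʒ, s, m/.
Among these, [+voice] leaves /r, ɳ, z, d, b, ð, ɱ, v, dz, dʒ, m/.

r, ɳ, z, d, b, ð, ɱ, v, dz, dʒ, m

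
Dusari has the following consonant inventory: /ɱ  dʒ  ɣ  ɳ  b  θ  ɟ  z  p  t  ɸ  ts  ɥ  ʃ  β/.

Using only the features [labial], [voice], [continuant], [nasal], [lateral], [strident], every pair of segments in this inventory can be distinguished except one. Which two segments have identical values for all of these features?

ɥ, β

/ɥ/ (labial-palatal glide) and /β/ (voiced bilabial fricative) are both [+labial], [+voice], [+continuant], [-nasal], [-lateral], [-strident], so none of the listed features separates them. (They do differ in [sonorant], [round] and [dorsal], which are not among the given features.) Every other pair in the inventory differs on at least one listed feature.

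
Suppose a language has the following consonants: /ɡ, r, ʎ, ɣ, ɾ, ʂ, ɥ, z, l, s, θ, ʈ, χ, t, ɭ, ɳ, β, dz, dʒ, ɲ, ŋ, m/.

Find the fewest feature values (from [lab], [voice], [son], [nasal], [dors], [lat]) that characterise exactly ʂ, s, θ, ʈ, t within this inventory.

/ʂ, s, θ, ʈ, t/ are all [-voice], [-dorsal], and no other segment in the inventory matches both values. Dropping any one of them over-generates: [-dorsal] alone would also admit /r, ɾ, z, l, …/; [-voice] alone would also admit /χ/. No other single listed feature picks out exactly this set either, so fewer than two features will not do.

[-voice, -dors]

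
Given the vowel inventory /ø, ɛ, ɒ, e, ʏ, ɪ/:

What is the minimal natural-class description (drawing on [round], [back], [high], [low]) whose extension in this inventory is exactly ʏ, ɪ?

[+high]

The target set is precisely the extension of [+high] in this inventory.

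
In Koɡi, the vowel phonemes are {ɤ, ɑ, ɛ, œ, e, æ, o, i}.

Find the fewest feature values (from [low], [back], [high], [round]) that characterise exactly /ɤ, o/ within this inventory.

[−low, +back]

The class [−low], [+back] has exactly /ɤ, o/ as its extension in this inventory. No smaller conjunction from the listed features achieves this: [+back] alone would also admit /ɑ/; [−low] alone would also admit /ɛ, œ, e, i/; and checking the remaining single features turns up none with this extension.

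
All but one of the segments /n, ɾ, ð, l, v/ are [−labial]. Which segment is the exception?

v

/v/ is the voiced labiodental fricative, which is [+labial]; the rest — /ð, n, ɾ, l/ — are [−labial].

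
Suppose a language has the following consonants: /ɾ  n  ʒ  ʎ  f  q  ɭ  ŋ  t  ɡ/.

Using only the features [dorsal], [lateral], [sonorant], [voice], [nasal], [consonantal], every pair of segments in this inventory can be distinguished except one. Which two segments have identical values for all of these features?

f, t

/f/ (voiceless labiodental fricative) and /t/ (voiceless alveolar stop) are both [-dorsal], [-lateral], [-sonorant], [-voice], [-nasal], [+consonantal], so none of the listed features separates them. (They do differ in [continuant], [labial] and [coronal], which are not among the given features.) Every other pair in the inventory differs on at least one listed feature.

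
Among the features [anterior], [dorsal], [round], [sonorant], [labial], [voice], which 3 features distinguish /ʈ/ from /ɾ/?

/ʈ/ (voiceless retroflex stop) and /ɾ/ (alveolar tap) agree on [−dorsal], [−round], [−labial]. They differ on [sonorant] (/ʈ/ [−], /ɾ/ [+]), [voice] (/ʈ/ [−], /ɾ/ [+]), [anterior] (/ʈ/ [−], /ɾ/ [+]).

[sonorant], [voice], [anterior]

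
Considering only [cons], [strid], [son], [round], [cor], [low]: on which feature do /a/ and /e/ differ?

[low]

/a/ is the low unrounded vowel and /e/ is the mid front unrounded tense vowel. Both are [−consonantal], [−strident], [+sonorant], [−round], [−coronal]. /a/ is [+low] while /e/ is [−low], so the distinguishing feature is [low].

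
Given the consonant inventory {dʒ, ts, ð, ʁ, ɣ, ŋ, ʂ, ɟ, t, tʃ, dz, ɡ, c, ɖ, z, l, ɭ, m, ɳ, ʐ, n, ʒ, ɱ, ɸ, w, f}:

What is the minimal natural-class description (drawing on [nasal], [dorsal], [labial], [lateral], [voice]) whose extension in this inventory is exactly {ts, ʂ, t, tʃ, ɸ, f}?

/ts, ʂ, t, tʃ, ɸ, f/ are all [-voice], [-dorsal], and no other segment in the inventory matches both values. Dropping any one of them over-generates: [-dorsal] alone would also admit /dʒ, ð, dz, ɖ, …/; [-voice] alone would also admit /c/. No other single listed feature picks out exactly this set either, so fewer than two features will not do.

[-voice, -dorsal]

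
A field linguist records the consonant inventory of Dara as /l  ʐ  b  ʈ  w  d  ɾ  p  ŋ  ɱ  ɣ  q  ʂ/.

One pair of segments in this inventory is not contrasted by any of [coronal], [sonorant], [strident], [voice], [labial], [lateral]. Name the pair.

ɱ, w

Both /ɱ/ and /w/ are [−coronal], [+sonorant], [−strident], [+voice], [+labial], [−lateral]. Since the list omits [nasal], [continuant], [round] and [dorsal] — which do distinguish the labiodental nasal from the labial-velar glide — this pair collapses; all other pairs remain distinct.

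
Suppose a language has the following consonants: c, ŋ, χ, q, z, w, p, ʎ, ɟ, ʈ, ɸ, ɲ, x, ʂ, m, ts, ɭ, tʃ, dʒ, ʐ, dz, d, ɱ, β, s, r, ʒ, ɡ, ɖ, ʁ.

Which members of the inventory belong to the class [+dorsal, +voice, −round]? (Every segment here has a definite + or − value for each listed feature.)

ŋ, ʎ, ɟ, ɲ, ɡ, ʁ

Among the inventory, the [+dorsal] segments are /c, ŋ, χ, q, w, ʎ, ɟ, ɲ, x, ɡ, ʁ/.
Within that set, [+voice] gives /ŋ, w, ʎ, ɟ, ɲ, ɡ, ʁ/.
Within that set, [−round] leaves /ŋ, ʎ, ɟ, ɲ, ɡ, ʁ/.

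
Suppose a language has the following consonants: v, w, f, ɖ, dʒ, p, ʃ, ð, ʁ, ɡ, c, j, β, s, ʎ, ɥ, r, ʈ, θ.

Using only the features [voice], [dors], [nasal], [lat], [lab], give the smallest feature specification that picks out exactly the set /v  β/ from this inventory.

[+voice, +lab, −dors]

Every target segment is [+voice], [+labial], [−dorsal]; each remaining inventory member fails at least one of these. Each conjunct is needed — [+labial, −dorsal] alone would also admit /f, p/; [+voice, −dorsal] alone would also admit /ɖ, dʒ, ð, r/; [+voice, +labial] alone would also admit /w, ɥ/ — and no other combination of two listed features has exactly this extension, so three is the minimum.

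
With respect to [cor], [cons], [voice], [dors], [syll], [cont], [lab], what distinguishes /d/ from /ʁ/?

/d/ (voiced alveolar stop) and /ʁ/ (voiced uvular fricative) agree on [+consonantal], [+voice], [−syllabic], [−labial]. They differ on [continuant] (/d/ [−], /ʁ/ [+]), [coronal] (/d/ [+], /ʁ/ [−]), [dorsal] (/d/ [−], /ʁ/ [+]).

[continuant], [coronal], [dorsal]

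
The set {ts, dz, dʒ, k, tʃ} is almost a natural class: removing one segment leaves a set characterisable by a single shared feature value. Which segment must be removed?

k

[delayed release] (equivalently [strident], [coronal], [dorsal]) groups all but one: /dz, tʃ, dʒ, ts/ share [+delayed release] while /k/ (voiceless velar stop) alone is [−delayed release]. Removing any other segment would not leave a single-feature class that excludes it.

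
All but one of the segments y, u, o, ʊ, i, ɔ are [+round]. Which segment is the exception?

i

/i/ is the high front unrounded tense vowel, which is [−round]; the rest — /y, ʊ, o, u, ɔ/ — are [+round].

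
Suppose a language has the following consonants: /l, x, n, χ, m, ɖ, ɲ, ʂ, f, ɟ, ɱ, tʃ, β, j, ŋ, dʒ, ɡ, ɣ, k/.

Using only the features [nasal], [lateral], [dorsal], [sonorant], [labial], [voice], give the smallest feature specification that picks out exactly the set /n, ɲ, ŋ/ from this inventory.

/n, ɲ, ŋ/ are all [+nasal], [−labial], and no other segment in the inventory matches both values. Dropping any one of them over-generates: [−labial] alone would also admit /l, x, χ, ɖ, …/; [+nasal] alone would also admit /m, ɱ/. No other single listed feature picks out exactly this set either, so fewer than two features will not do.

[+nasal, −labial]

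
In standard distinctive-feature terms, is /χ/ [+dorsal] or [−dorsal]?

[+dorsal]

/χ/ is the voiceless uvular fricative, hence [+dorsal].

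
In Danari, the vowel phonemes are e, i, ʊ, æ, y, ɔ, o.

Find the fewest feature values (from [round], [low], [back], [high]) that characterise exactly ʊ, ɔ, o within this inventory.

[+back]

The target set is precisely the extension of [+back] in this inventory.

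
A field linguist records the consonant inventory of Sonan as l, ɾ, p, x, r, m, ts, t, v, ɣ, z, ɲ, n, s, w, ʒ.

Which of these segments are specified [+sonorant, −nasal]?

l, ɾ, r, w

Checking each segment against [+sonorant], [−nasal]: /l/ (alveolar lateral approximant), /ɾ/ (alveolar tap), /r/ (alveolar trill), /w/ (labial-velar glide) satisfy every feature; every other segment in the inventory fails at least one.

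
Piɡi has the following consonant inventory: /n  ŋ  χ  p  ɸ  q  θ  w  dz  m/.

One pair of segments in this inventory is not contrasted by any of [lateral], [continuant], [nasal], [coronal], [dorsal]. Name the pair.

Both /χ/ and /w/ are [−lateral], [+continuant], [−nasal], [−coronal], [+dorsal]. Since the list omits [sonorant], [voice], [labial], [round] and [high] — which do distinguish the voiceless uvular fricative from the labial-velar glide — this pair collapses; all other pairs remain distinct.

χ, w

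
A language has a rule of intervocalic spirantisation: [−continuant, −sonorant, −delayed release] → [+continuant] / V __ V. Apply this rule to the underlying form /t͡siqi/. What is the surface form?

The only segment in the rule's environment that also matches [−continuant, −sonorant, −delayed release] is /q/. Applying [+continuant] turns the voiceless uvular stop into /χ/ (voiceless uvular fricative), giving [t͡siχi].

[t͡siχi]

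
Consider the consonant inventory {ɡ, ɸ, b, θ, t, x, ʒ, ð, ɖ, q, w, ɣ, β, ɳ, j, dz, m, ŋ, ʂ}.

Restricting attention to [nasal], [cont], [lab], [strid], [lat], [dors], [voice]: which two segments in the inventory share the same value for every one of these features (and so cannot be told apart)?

Both /j/ and /ɣ/ are [-nasal], [+continuant], [-labial], [-strident], [-lateral], [+dorsal], [+voice]. Since the list omits [sonorant] and [back] — which do distinguish the palatal glide from the voiced velar fricative — this pair collapses; all other pairs remain distinct.

j, ɣ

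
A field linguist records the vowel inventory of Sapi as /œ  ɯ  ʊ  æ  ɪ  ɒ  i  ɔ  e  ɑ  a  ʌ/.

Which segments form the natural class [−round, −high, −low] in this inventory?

Checking each segment against [−round], [−high], [−low]: /e/ (mid front unrounded tense vowel), /ʌ/ (mid back unrounded lax vowel) satisfy every feature; every other segment in the inventory fails at least one.

e, ʌ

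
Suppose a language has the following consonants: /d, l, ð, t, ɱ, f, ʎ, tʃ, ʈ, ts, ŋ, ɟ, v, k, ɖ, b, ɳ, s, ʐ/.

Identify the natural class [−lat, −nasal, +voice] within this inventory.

Checking each segment against [−lateral], [−nasal], [+voice]: /d/ (voiced alveolar stop), /ð/ (voiced dental fricative), /ɟ/ (voiced palatal stop), /v/ (voiced labiodental fricative), /ɖ/ (voiced retroflex stop), /b/ (voiced bilabial stop), among others, satisfy every feature; every other segment in the inventory fails at least one.

d, ð, ɟ, v, ɖ, b, ʐ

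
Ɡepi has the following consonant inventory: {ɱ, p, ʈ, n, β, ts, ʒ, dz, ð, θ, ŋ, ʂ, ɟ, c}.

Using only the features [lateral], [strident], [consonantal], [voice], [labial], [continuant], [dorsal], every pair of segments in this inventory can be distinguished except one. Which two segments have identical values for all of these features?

/ŋ/ (velar nasal) and /ɟ/ (voiced palatal stop) are both [−lateral], [−strident], [+consonantal], [+voice], [−labial], [−continuant], [+dorsal], so none of the listed features separates them. (They do differ in [sonorant], [nasal] and [back], which are not among the given features.) Every other pair in the inventory differs on at least one listed feature.

ŋ, ɟ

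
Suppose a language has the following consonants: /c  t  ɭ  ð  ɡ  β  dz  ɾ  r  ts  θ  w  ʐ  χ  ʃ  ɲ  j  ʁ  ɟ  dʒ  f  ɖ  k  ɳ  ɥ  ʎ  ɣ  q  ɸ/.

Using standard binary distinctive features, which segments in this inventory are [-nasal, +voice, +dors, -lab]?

Eliminate segments failing any feature: /c, t, ts, θ, χ, ʃ, f, k, q, ɸ/ are [-voice]; /ɭ, ð, β, dz, ɾ, r, ʐ, dʒ, ɖ/ are [-dorsal]; /w, ɥ/ are [+labial]; /ɲ, ɳ/ are [+nasal]. The remaining /ɡ, j, ʁ, ɟ, ʎ, ɣ/ satisfy [-nasal], [+voice], [+dorsal], [-labial].

ɡ, j, ʁ, ɟ, ʎ, ɣ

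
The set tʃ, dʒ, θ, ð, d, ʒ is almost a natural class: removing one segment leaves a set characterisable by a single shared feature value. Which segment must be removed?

/ʒ, θ, ð, tʃ, dʒ/ are all [+distributed], but /d/ (voiced alveolar stop) is [−distributed]. No other single segment can be removed to leave a set sharing one feature value that the removed segment lacks, so /d/ is the odd one out.

d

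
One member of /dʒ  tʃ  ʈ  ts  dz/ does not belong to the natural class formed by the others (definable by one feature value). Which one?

ʈ

/ts, dʒ, tʃ, dz/ are all [+delayed release], but /ʈ/ (voiceless retroflex stop) is [−delayed release]. No other single segment can be removed to leave a set sharing one feature value that the removed segment lacks, so /ʈ/ is the odd one out.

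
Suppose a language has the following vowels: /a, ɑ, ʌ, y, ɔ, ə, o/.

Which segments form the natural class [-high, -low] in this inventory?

ʌ, ɔ, ə, o

Eliminate segments failing any feature: /a, ɑ/ are [+low]; /y/ is [+high]. The remaining /ʌ, ɔ, ə, o/ satisfy [-high], [-low].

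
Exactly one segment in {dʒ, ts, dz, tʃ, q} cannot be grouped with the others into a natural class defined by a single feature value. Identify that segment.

q

[delayed release] (equivalently [strident], [coronal], [dorsal]) groups all but one: /ts, tʃ, dz, dʒ/ share [+delayed release] while /q/ (voiceless uvular stop) alone is [-delayed release]. Removing any other segment would not leave a single-feature class that excludes it.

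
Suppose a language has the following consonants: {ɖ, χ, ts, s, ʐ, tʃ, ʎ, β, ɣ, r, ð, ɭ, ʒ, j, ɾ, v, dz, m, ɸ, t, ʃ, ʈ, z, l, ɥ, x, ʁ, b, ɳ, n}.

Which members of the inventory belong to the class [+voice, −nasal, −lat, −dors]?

ɖ, ʐ, β, r, ð, ʒ, ɾ, v, dz, z, b

Checking each segment against [+voice], [−nasal], [−lateral], [−dorsal]: /ɖ/ (voiced retroflex stop), /ʐ/ (voiced retroflex fricative), /β/ (voiced bilabial fricative), /r/ (alveolar trill), /ð/ (voiced dental fricative), /ʒ/ (voiced postalveolar fricative), among others, satisfy every feature; every other segment in the inventory fails at least one.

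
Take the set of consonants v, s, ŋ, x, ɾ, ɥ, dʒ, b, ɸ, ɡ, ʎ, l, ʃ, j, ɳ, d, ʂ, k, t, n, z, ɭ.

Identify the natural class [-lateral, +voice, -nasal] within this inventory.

The [-lateral] segments are /v, s, ŋ, x, ɾ, ɥ, dʒ, b, ɸ, ɡ, ʃ, j, ɳ, d, ʂ, k, t, n, z/.
Intersecting with [+voice] gives /v, ŋ, ɾ, ɥ, dʒ, b, ɡ, j, ɳ, d, n, z/.
Within that set, [-nasal] leaves /v, ɾ, ɥ, dʒ, b, ɡ, j, d, z/.

v, ɾ, ɥ, dʒ, b, ɡ, j, d, z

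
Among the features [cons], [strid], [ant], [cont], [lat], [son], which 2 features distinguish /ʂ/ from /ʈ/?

/ʂ/ (voiceless retroflex fricative) and /ʈ/ (voiceless retroflex stop) agree on [+consonantal], [−anterior], [−lateral], [−sonorant]. They differ on [continuant] (/ʂ/ [+], /ʈ/ [−]), [strident] (/ʂ/ [+], /ʈ/ [−]).

[continuant], [strident]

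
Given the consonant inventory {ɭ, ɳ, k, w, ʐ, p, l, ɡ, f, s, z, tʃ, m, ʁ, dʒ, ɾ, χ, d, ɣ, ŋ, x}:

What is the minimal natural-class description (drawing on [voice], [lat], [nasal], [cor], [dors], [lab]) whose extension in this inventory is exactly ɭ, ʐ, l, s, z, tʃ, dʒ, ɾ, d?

[−nasal, +cor]

The class [−nasal], [+coronal] has exactly /ɭ, ʐ, l, s, z, tʃ, dʒ, ɾ, d/ as its extension in this inventory. No smaller conjunction from the listed features achieves this: [+coronal] alone would also admit /ɳ/; [−nasal] alone would also admit /k, w, p, ɡ, …/; and checking the remaining single features turns up none with this extension.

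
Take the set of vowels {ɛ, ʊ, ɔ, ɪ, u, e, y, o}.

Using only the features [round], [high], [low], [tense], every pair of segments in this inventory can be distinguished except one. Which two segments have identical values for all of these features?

y, u

On the given features, /y/ and /u/ have an identical profile: [+round], [+high], [-low], [+tense]. No other two segments in the inventory coincide on all 4 features. (They do differ in [back], which is not among the given features.)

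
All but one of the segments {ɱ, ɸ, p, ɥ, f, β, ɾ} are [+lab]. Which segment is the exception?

Every segment except /ɾ/ is [+labial]. /ɾ/ (alveolar tap) is [−labial], so it is the exception.

ɾ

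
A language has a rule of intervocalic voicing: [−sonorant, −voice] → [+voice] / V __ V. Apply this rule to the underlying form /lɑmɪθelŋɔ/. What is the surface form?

[lɑmɪðelŋɔ]

Only /θ/ occurs between two vowels (/ɪ/ __ /e/) and matches the structural description. It is a voiceless dental fricative, so [−sonorant, −voice] holds; changing it to [+voice] with all other features held fixed yields /ð/ (voiced dental fricative). No other segment meets both the structural description and the environment, so the output is [lɑmɪðelŋɔ].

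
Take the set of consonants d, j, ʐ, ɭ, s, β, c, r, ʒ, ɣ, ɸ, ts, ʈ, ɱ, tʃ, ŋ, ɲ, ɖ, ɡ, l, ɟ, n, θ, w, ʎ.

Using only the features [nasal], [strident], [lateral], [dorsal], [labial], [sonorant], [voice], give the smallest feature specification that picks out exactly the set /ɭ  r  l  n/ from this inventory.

[+sonorant, -labial, -dorsal]

Every target segment is [+sonorant], [-labial], [-dorsal]; each remaining inventory member fails at least one of these. Each conjunct is needed — [-labial, -dorsal] alone would also admit /d, ʐ, s, ʒ, …/; [+sonorant, -dorsal] alone would also admit /ɱ/; [+sonorant, -labial] alone would also admit /j, ŋ, ɲ, ʎ/ — and no other combination of two listed features has exactly this extension, so three is the minimum.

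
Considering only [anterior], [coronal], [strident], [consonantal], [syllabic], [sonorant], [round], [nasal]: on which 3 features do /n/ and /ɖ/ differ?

The two segments share [+coronal], [−strident], [+consonantal], [−syllabic], [−round]. The only features from the list on which they differ: /n/ is [+sonorant] while /ɖ/ is [−sonorant]; /n/ is [+nasal] while /ɖ/ is [−nasal]; /n/ is [+anterior] while /ɖ/ is [−anterior].

[sonorant], [nasal], [anterior]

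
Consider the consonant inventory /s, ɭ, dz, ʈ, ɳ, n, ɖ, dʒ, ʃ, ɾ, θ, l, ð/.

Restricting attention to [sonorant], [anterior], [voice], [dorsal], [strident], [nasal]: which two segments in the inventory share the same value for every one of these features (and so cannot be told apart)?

l, ɾ

Both /l/ and /ɾ/ are [+sonorant], [+anterior], [+voice], [-dorsal], [-strident], [-nasal]. Since the list omits [lateral] — which does distinguish the alveolar lateral approximant from the alveolar tap — this pair collapses; all other pairs remain distinct.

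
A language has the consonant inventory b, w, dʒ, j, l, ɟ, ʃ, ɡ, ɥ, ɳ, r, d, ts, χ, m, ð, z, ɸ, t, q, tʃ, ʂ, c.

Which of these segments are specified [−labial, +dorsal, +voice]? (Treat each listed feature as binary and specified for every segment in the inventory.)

j, ɟ, ɡ

Eliminate segments failing any feature: /b, w, ɥ, m, ɸ/ are [+labial]; /dʒ, l, ʃ, ɳ, r, d, ts, ð, z, t, tʃ, ʂ/ are [−dorsal]; /χ, q, c/ are [−voice]. The remaining /j, ɟ, ɡ/ satisfy [−labial], [+dorsal], [+voice].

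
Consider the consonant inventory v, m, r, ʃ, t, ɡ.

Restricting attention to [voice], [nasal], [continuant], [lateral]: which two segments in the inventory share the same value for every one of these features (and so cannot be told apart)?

On the given features, /v/ and /r/ have an identical profile: [+voice], [−nasal], [+continuant], [−lateral]. No other two segments in the inventory coincide on all 4 features. (They do differ in [sonorant], [labial] and [coronal], which are not among the given features.)

v, r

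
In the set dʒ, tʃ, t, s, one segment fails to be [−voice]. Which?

dʒ

/dʒ/ is the voiced postalveolar affricate, which is [+voice]; the rest — /s, tʃ, t/ — are [−voice].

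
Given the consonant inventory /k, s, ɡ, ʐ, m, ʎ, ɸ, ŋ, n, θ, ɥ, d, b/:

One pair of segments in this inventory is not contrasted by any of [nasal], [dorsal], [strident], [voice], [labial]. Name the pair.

ʎ, ɡ

On the given features, /ʎ/ and /ɡ/ have an identical profile: [−nasal], [+dorsal], [−strident], [+voice], [−labial]. No other two segments in the inventory coincide on all 5 features. (They do differ in [sonorant], [lateral] and [back], which are not among the given features.)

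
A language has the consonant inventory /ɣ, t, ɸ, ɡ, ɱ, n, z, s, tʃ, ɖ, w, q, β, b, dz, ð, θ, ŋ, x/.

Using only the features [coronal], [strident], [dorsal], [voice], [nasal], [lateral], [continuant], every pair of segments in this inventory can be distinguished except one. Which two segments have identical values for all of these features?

ɣ, w

Both /ɣ/ and /w/ are [-coronal], [-strident], [+dorsal], [+voice], [-nasal], [-lateral], [+continuant]. Since the list omits [sonorant], [labial] and [round] — which do distinguish the voiced velar fricative from the labial-velar glide — this pair collapses; all other pairs remain distinct.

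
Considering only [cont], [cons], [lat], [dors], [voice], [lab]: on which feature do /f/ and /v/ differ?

/f/ (voiceless labiodental fricative) and /v/ (voiced labiodental fricative) agree on [+continuant], [+consonantal], [−lateral], [−dorsal], [+labial]. They differ on [voice] (/f/ [−], /v/ [+]).

[voice]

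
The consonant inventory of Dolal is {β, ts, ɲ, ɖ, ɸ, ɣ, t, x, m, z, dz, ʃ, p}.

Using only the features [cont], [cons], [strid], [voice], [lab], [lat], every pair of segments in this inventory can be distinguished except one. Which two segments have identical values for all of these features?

/ɲ/ (palatal nasal) and /ɖ/ (voiced retroflex stop) are both [−continuant], [+consonantal], [−strident], [+voice], [−labial], [−lateral], so none of the listed features separates them. (They do differ in [sonorant], [nasal] and [dorsal], which are not among the given features.) Every other pair in the inventory differs on at least one listed feature.

ɲ, ɖ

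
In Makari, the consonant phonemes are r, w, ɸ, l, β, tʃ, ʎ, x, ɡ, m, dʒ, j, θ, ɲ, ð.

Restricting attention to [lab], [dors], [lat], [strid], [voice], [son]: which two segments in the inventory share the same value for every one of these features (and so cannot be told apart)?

On the given features, /ɲ/ and /j/ have an identical profile: [-labial], [+dorsal], [-lateral], [-strident], [+voice], [+sonorant]. No other two segments in the inventory coincide on all 6 features. (They do differ in [nasal] and [continuant], which are not among the given features.)

ɲ, j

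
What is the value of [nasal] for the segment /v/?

[-nasal]

As the voiced labiodental fricative, /v/ is [-nasal].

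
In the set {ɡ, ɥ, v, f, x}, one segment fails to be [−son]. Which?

ɥ

/x, ɡ, v, f/ are all [−sonorant]; /ɥ/ (labial-palatal glide) is [+sonorant].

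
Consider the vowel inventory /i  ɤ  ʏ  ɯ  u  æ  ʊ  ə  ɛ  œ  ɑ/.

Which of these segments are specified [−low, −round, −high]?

ɤ, ə, ɛ

Among the inventory, the [−low] segments are /i, ɤ, ʏ, ɯ, u, ʊ, ə, ɛ, œ/.
Within that set, [−round] gives /i, ɤ, ɯ, ə, ɛ/.
Then [−high] leaves /ɤ, ə, ɛ/.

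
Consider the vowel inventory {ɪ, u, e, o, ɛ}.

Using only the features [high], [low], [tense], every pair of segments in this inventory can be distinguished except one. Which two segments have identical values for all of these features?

Both /e/ and /o/ are [−high], [−low], [+tense]. Since the list omits [labial], [round] and [back] — which do distinguish the mid front unrounded tense vowel from the mid back rounded tense vowel — this pair collapses; all other pairs remain distinct.

e, o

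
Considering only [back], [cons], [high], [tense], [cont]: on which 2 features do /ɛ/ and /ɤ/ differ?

[back], [tense]

/ɛ/ is the mid front unrounded lax vowel and /ɤ/ is the mid back unrounded tense vowel. Both are [-consonantal], [-high], [+continuant]. /ɛ/ is [-back] while /ɤ/ is [+back]; /ɛ/ is [-tense] while /ɤ/ is [+tense], so the distinguishing features are [back], [tense].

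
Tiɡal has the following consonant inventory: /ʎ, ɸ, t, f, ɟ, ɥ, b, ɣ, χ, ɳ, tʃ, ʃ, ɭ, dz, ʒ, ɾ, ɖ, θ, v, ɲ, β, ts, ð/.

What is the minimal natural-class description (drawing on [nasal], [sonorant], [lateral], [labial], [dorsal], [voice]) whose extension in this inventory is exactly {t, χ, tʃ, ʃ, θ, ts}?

[−voice, −labial]

/t, χ, tʃ, ʃ, θ, ts/ are all [−voice], [−labial], and no other segment in the inventory matches both values. Dropping any one of them over-generates: [−labial] alone would also admit /ʎ, ɟ, ɣ, ɳ, …/; [−voice] alone would also admit /ɸ, f/. No other single listed feature picks out exactly this set either, so fewer than two features will not do.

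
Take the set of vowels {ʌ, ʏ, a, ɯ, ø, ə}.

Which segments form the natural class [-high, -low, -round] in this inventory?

ʌ, ə

Eliminate segments failing any feature: /ʏ, ɯ/ are [+high]; /a/ is [+low]; /ø/ is [+round]. The remaining /ʌ, ə/ satisfy [-high], [-low], [-round].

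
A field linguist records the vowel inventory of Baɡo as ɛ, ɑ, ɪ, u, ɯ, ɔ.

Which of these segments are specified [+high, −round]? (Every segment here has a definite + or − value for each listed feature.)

ɪ, ɯ

Checking each segment against [+high], [−round]: /ɪ/ (high front unrounded lax vowel), /ɯ/ (high back unrounded vowel) satisfy every feature; every other segment in the inventory fails at least one.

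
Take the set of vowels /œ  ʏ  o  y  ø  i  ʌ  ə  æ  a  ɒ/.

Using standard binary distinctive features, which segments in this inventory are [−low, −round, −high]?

ʌ, ə

First, the [−low] segments are /œ, ʏ, o, y, ø, i, ʌ, ə/.
Intersecting with [−round] gives /i, ʌ, ə/.
Among these, [−high] leaves /ʌ, ə/.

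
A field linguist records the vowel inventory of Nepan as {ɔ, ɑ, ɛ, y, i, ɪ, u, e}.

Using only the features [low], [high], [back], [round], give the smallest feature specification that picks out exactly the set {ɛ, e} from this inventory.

[-high, -back]

/ɛ, e/ are all [-high], [-back], and no other segment in the inventory matches both values. Dropping any one of them over-generates: [-back] alone would also admit /y, i, ɪ/; [-high] alone would also admit /ɔ, ɑ/. No other single listed feature picks out exactly this set either, so fewer than two features will not do.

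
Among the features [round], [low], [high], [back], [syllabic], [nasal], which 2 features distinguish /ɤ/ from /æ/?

[low], [back]

The two segments share [−round], [−high], [+syllabic], [−nasal]. The only features from the list on which they differ: /ɤ/ is [−low] while /æ/ is [+low]; /ɤ/ is [+back] while /æ/ is [−back].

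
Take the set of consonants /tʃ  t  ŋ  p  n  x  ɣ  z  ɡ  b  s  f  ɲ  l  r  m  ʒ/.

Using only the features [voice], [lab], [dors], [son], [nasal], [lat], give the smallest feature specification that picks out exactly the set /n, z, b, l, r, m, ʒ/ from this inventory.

Every target segment is [+voice], [−dorsal]; each remaining inventory member fails at least one of these. Each conjunct is needed — [−dorsal] alone would also admit /tʃ, t, p, s, …/; [+voice] alone would also admit /ŋ, ɣ, ɡ, ɲ/ — and no other single listed feature has exactly this extension, so two is the minimum.

[+voice, −dors]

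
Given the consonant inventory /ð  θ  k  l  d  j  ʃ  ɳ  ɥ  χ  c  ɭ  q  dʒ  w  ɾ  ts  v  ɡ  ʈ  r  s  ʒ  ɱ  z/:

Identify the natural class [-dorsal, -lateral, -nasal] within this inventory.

Checking each segment against [-dorsal], [-lateral], [-nasal]: /ð/ (voiced dental fricative), /θ/ (voiceless dental fricative), /d/ (voiced alveolar stop), /ʃ/ (voiceless postalveolar fricative), /dʒ/ (voiced postalveolar affricate), /ɾ/ (alveolar tap), among others, satisfy every feature; every other segment in the inventory fails at least one.

ð, θ, d, ʃ, dʒ, ɾ, ts, v, ʈ, r, s, ʒ, z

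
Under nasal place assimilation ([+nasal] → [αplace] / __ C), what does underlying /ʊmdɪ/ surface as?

[ʊndɪ]

/m/ sits before the [+coronal] consonant /d/, so it takes on [+coronal] and surfaces as /n/. The rest of the form is unaffected: [ʊndɪ].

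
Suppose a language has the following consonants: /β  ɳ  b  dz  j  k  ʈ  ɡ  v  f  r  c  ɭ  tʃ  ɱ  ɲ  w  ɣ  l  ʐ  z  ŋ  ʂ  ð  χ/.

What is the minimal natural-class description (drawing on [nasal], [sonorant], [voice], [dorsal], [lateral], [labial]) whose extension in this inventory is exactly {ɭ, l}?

[+lateral]

Every target segment is [+lateral] and no other inventory member is, so one feature is enough.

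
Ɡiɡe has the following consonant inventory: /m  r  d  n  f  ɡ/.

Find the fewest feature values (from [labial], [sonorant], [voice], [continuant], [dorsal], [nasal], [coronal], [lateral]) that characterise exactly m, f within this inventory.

[+labial]

The target set is precisely the extension of [+labial] in this inventory.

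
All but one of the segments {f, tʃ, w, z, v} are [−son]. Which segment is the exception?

Every segment except /w/ is [−sonorant]. /w/ (labial-velar glide) is [+sonorant], so it is the exception.

w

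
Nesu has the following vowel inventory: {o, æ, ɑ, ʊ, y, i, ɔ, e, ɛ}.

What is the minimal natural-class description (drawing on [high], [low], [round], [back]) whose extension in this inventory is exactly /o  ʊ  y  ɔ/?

[+round]

/o, ʊ, y, ɔ/ are exactly the [+round] segments in the inventory, so a single feature suffices.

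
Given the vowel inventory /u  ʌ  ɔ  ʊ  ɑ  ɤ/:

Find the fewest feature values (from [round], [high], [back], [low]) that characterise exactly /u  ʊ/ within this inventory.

Every target segment is [+high] and no other inventory member is, so one feature is enough.

[+high]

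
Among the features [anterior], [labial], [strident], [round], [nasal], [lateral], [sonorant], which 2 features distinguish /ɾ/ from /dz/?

/ɾ/ is the alveolar tap and /dz/ is the voiced alveolar affricate. Both are [+anterior], [−labial], [−round], [−nasal], [−lateral]. /ɾ/ is [+sonorant] while /dz/ is [−sonorant]; /ɾ/ is [−strident] while /dz/ is [+strident], so the distinguishing features are [sonorant], [strident].

[sonorant], [strident]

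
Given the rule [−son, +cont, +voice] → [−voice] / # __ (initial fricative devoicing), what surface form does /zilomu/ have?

The only segment in the rule's environment that also matches [−son, +cont, +voice] is /z/. Applying [−voice] turns the voiced alveolar fricative into /s/ (voiceless alveolar fricative), giving [silomu].

[silomu]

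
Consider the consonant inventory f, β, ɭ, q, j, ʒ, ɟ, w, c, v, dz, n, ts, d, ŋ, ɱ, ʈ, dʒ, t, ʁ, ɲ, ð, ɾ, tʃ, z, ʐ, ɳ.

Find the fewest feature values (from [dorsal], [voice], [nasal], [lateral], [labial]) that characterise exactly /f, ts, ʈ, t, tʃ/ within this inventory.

[−voice, −dorsal]

/f, ts, ʈ, t, tʃ/ are all [−voice], [−dorsal], and no other segment in the inventory matches both values. Dropping any one of them over-generates: [−dorsal] alone would also admit /β, ɭ, ʒ, v, …/; [−voice] alone would also admit /q, c/. No other single listed feature picks out exactly this set either, so fewer than two features will not do.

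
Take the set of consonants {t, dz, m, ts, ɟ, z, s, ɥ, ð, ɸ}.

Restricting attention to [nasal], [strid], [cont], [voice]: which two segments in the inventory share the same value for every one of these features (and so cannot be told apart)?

ɥ, ð

Both /ɥ/ and /ð/ are [−nasal], [−strident], [+continuant], [+voice]. Since the list omits [sonorant], [labial], [round] and [dorsal] — which do distinguish the labial-palatal glide from the voiced dental fricative — this pair collapses; all other pairs remain distinct.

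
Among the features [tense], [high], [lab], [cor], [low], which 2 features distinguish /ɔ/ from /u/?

/ɔ/ (mid back rounded lax vowel) and /u/ (high back rounded tense vowel) agree on [+labial], [−coronal], [−low]. They differ on [high] (/ɔ/ [−], /u/ [+]), [tense] (/ɔ/ [−], /u/ [+]).

[high], [tense]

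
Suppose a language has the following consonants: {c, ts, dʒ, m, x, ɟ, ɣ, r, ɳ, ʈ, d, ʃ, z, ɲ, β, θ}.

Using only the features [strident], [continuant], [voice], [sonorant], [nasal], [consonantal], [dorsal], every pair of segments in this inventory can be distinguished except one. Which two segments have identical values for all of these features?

m, ɳ

Both /m/ and /ɳ/ are [−strident], [−continuant], [+voice], [+sonorant], [+nasal], [+consonantal], [−dorsal]. Since the list omits [labial] and [coronal] — which do distinguish the bilabial nasal from the retroflex nasal — this pair collapses; all other pairs remain distinct.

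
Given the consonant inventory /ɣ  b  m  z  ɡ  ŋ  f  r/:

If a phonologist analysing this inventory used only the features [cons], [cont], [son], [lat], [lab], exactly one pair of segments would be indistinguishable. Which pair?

Both /z/ and /ɣ/ are [+consonantal], [+continuant], [-sonorant], [-lateral], [-labial]. Since the list omits [strident], [coronal] and [dorsal] — which do distinguish the voiced alveolar fricative from the voiced velar fricative — this pair collapses; all other pairs remain distinct.

z, ɣ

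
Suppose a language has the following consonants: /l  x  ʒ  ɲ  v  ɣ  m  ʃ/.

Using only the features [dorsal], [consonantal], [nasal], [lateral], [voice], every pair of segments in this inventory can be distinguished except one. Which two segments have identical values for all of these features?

v, ʒ

Both /v/ and /ʒ/ are [-dorsal], [+consonantal], [-nasal], [-lateral], [+voice]. Since the list omits [labial] and [coronal] — which do distinguish the voiced labiodental fricative from the voiced postalveolar fricative — this pair collapses; all other pairs remain distinct.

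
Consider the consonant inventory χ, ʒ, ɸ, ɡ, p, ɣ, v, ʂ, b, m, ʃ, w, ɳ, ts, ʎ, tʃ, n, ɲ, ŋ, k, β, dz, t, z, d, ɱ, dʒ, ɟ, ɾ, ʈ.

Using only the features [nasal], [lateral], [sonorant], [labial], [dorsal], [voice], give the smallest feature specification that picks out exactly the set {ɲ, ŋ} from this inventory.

[+nasal, +dorsal]

Every target segment is [+nasal], [+dorsal]; each remaining inventory member fails at least one of these. Each conjunct is needed — [+dorsal] alone would also admit /χ, ɡ, ɣ, w, …/; [+nasal] alone would also admit /m, ɳ, n, ɱ/ — and no other single listed feature has exactly this extension, so two is the minimum.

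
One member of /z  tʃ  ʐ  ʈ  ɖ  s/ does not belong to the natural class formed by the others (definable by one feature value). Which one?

The remaining segments after removing /tʃ/ share [-distributed]; /tʃ/ (voiceless postalveolar affricate) is [+distributed]. For every other candidate removal, the leftover set fails to share any single feature value that the removed segment lacks.

tʃ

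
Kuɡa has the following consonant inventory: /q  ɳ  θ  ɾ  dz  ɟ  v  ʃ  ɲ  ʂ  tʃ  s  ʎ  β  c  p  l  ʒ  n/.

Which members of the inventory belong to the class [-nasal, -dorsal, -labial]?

θ, ɾ, dz, ʃ, ʂ, tʃ, s, l, ʒ

Eliminate segments failing any feature: /q, ɟ, ʎ, c/ are [+dorsal]; /ɳ, ɲ, n/ are [+nasal]; /v, β, p/ are [+labial]. The remaining /θ, ɾ, dz, ʃ, ʂ, tʃ, s, l, ʒ/ satisfy [-nasal], [-dorsal], [-labial].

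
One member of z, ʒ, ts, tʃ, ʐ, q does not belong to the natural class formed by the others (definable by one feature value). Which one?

[strident] (equivalently [coronal], [dorsal]) groups all but one: /ts, tʃ, ʒ, z, ʐ/ share [+strident] while /q/ (voiceless uvular stop) alone is [-strident]. Removing any other segment would not leave a single-feature class that excludes it.

q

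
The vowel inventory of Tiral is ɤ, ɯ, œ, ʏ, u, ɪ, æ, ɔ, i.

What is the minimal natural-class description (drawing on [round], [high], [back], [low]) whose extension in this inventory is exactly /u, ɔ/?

The class [+back], [+round] has exactly /u, ɔ/ as its extension in this inventory. No smaller conjunction from the listed features achieves this: [+round] alone would also admit /œ, ʏ/; [+back] alone would also admit /ɤ, ɯ/; and checking the remaining single features turns up none with this extension.

[+back, +round]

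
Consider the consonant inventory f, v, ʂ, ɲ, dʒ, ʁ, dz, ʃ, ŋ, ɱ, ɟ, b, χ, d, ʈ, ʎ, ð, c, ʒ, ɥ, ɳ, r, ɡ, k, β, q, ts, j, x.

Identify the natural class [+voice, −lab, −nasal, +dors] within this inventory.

ʁ, ɟ, ʎ, ɡ, j

First, the [+voice] segments are /v, ɲ, dʒ, ʁ, dz, ŋ, ɱ, ɟ, b, d, ʎ, ð, ʒ, ɥ, ɳ, r, ɡ, β, j/.
Intersecting with [−labial] gives /ɲ, dʒ, ʁ, dz, ŋ, ɟ, d, ʎ, ð, ʒ, ɳ, r, ɡ, j/.
Among these, [−nasal] gives /dʒ, ʁ, dz, ɟ, d, ʎ, ð, ʒ, r, ɡ, j/.
Of those, [+dorsal] leaves /ʁ, ɟ, ʎ, ɡ, j/.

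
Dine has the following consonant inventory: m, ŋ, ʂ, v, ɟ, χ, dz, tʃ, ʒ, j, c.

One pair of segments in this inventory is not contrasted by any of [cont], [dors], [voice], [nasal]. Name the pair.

Both /ʒ/ and /v/ are [+continuant], [−dorsal], [+voice], [−nasal]. Since the list omits [labial] and [coronal] — which do distinguish the voiced postalveolar fricative from the voiced labiodental fricative — this pair collapses; all other pairs remain distinct.

ʒ, v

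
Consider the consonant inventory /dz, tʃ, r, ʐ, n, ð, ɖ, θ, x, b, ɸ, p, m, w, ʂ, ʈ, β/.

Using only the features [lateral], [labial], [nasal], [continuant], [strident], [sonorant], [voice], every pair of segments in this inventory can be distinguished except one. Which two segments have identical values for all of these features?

x, θ

/x/ (voiceless velar fricative) and /θ/ (voiceless dental fricative) are both [-lateral], [-labial], [-nasal], [+continuant], [-strident], [-sonorant], [-voice], so none of the listed features separates them. (They do differ in [coronal] and [dorsal], which are not among the given features.) Every other pair in the inventory differs on at least one listed feature.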